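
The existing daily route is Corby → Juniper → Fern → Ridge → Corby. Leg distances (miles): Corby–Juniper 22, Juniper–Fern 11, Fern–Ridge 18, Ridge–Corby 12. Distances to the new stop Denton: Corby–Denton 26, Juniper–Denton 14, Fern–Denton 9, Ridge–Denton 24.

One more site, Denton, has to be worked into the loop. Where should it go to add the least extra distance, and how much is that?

Insertion cost between consecutive stops i–j is d(i,Denton) + d(Denton,j) − d(i,j):
  between Corby and Juniper: 26 + 14 − 22 = 18
  between Juniper and Fern: 14 + 9 − 11 = 12
  between Fern and Ridge: 9 + 24 − 18 = 15
  between Ridge and Corby: 24 + 26 − 12 = 38
Cheapest insertion is between Juniper and Fern, adding 12.
New total = 63 + 12 = 75.

Minimum extra distance: 12 miles, inserting Denton between Juniper and Fern.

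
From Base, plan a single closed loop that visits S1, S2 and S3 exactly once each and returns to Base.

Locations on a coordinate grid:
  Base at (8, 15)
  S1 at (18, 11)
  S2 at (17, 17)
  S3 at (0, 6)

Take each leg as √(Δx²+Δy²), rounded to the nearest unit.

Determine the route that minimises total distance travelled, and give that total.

Minimum total distance: 46.

There are 3 distinct closed tours to check (reversals are equivalent).
Base → S1 → S2 → S3 → Base: 11+6+20+12 = 49
Base → S1 → S3 → S2 → Base: 11+19+20+9 = 59
Base → S2 → S1 → S3 → Base: 9+6+19+12 = 46
The minimum is 46.
One optimal route: Base → S2 → S1 → S3 → Base (or its reverse).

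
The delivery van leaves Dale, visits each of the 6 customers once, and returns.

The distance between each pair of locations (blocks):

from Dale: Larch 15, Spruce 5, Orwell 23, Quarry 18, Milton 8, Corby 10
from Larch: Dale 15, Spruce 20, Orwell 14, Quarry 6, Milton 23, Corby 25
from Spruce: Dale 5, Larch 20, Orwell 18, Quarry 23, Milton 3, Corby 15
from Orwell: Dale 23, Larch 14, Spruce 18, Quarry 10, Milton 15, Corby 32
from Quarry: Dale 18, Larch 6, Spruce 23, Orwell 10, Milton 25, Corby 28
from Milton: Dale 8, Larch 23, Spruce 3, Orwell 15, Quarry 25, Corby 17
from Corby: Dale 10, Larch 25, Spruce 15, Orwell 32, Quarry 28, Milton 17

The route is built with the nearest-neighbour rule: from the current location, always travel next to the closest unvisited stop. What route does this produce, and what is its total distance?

From Dale: distances to unvisited — Spruce=5, Milton=8, Corby=10, Larch=15, Quarry=18, Orwell=23. Nearest is Spruce (5).
From Spruce: distances to unvisited — Milton=3, Corby=15, Orwell=18, Larch=20, Quarry=23. Nearest is Milton (3).
From Milton: distances to unvisited — Orwell=15, Corby=17, Larch=23, Quarry=25. Nearest is Orwell (15).
From Orwell: distances to unvisited — Quarry=10, Larch=14, Corby=32. Nearest is Quarry (10).
From Quarry: distances to unvisited — Larch=6, Corby=28. Nearest is Larch (6).
From Larch: distances to unvisited — Corby=25. Nearest is Corby (25).
Return Corby→Dale: 10.
Total = 5 + 3 + 15 + 10 + 6 + 25 + 10 = 74.

74 blocks along Dale → Spruce → Milton → Orwell → Quarry → Larch → Corby → Dale.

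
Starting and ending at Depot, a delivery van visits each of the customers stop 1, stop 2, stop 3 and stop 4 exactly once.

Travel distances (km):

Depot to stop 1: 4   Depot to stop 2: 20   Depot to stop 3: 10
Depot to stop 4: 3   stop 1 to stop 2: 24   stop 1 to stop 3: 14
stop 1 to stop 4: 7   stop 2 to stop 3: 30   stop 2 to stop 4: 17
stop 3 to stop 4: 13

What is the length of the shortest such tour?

Minimum total distance: 68 km.

There are 12 distinct closed tours to check (reversals are equivalent).
Depot→stop 1→stop 2→stop 3→stop 4→Depot: 4+24+30+13+3 = 74
Depot→stop 1→stop 2→stop 4→stop 3→Depot: 4+24+17+13+10 = 68
Depot→stop 1→stop 3→stop 2→stop 4→Depot: 4+14+30+17+3 = 68
Depot→stop 1→stop 3→stop 4→stop 2→Depot: 4+14+13+17+20 = 68
Depot→stop 1→stop 4→stop 2→stop 3→Depot: 4+7+17+30+10 = 68
Depot→stop 1→stop 4→stop 3→stop 2→Depot: 4+7+13+30+20 = 74
Depot→stop 2→stop 1→stop 3→stop 4→Depot: 20+24+14+13+3 = 74
Depot→stop 2→stop 1→stop 4→stop 3→Depot: 20+24+7+13+10 = 74
Depot→stop 2→stop 3→stop 1→stop 4→Depot: 20+30+14+7+3 = 74
Depot→stop 2→stop 4→stop 1→stop 3→Depot: 20+17+7+14+10 = 68
Depot→stop 3→stop 1→stop 2→stop 4→Depot: 10+14+24+17+3 = 68
Depot→stop 3→stop 2→stop 1→stop 4→Depot: 10+30+24+7+3 = 74
The minimum is 68.
One optimal route: Depot → stop 1 → stop 2 → stop 4 → stop 3 → Depot (or its reverse).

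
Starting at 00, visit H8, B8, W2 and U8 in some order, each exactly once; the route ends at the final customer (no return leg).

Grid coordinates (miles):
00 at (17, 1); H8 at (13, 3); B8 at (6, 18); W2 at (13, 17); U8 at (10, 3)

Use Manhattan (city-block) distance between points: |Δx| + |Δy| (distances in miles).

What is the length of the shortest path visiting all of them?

34 miles — the minimum one-way total.

There are 4! = 24 possible orderings.
00 → H8 → B8 → W2 → U8: 6+22+8+17 = 53
00 → H8 → B8 → U8 → W2: 6+22+19+17 = 64
00 → H8 → W2 → B8 → U8: 6+14+8+19 = 47
00 → H8 → W2 → U8 → B8: 6+14+17+19 = 56
00 → H8 → U8 → B8 → W2: 6+3+19+8 = 36
00 → H8 → U8 → W2 → B8: 6+3+17+8 = 34
00 → B8 → H8 → W2 → U8: 28+22+14+17 = 81
00 → B8 → H8 → U8 → W2: 28+22+3+17 = 70
00 → B8 → W2 → H8 → U8: 28+8+14+3 = 53
00 → B8 → W2 → U8 → H8: 28+8+17+3 = 56
00 → B8 → U8 → H8 → W2: 28+19+3+14 = 64
00 → B8 → U8 → W2 → H8: 28+19+17+14 = 78
00 → W2 → H8 → B8 → U8: 20+14+22+19 = 75
00 → W2 → H8 → U8 → B8: 20+14+3+19 = 56
… (10 more)
The minimum is 34.
One shortest path: 00 → H8 → U8 → W2 → B8.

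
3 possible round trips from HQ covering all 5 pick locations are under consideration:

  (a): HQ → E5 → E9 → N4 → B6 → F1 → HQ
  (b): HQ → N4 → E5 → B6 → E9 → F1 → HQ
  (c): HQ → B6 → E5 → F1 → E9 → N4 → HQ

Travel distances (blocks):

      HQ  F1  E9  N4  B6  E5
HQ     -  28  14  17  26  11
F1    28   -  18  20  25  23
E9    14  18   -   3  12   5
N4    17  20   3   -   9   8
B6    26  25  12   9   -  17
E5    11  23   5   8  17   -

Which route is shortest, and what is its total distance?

Shortest is (a), total 81 blocks.

(a): 11 + 5 + 3 + 9 + 25 + 28 = 81
(b): 17 + 8 + 17 + 12 + 18 + 28 = 100
(c): 26 + 17 + 23 + 18 + 3 + 17 = 104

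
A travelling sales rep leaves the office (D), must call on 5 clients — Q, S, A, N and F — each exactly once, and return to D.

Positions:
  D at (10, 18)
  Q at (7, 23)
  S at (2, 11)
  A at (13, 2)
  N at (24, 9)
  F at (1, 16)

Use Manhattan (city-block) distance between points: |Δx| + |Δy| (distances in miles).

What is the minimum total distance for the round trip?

With 5 stops there are 5!/2 = 60 distinct round trips (a route and its reverse cost the same).
D → Q → S → A → N → F → D: 8+17+20+18+30+11 = 104
D → Q → S → A → F → N → D: 8+17+20+26+30+23 = 124
D → Q → S → N → A → F → D: 8+17+24+18+26+11 = 104
D → Q → S → N → F → A → D: 8+17+24+30+26+19 = 124
D → Q → S → F → A → N → D: 8+17+6+26+18+23 = 98
D → Q → S → F → N → A → D: 8+17+6+30+18+19 = 98
D → Q → A → S → N → F → D: 8+27+20+24+30+11 = 120
D → Q → A → S → F → N → D: 8+27+20+6+30+23 = 114
D → Q → A → N → S → F → D: 8+27+18+24+6+11 = 94
D → Q → A → N → F → S → D: 8+27+18+30+6+15 = 104
D → Q → A → F → S → N → D: 8+27+26+6+24+23 = 114
D → Q → A → F → N → S → D: 8+27+26+30+24+15 = 130
D → Q → N → S → A → F → D: 8+31+24+20+26+11 = 120
D → Q → N → S → F → A → D: 8+31+24+6+26+19 = 114
… (46 more)
D → Q → F → S → A → N → D: 8+13+6+20+18+23 = 88  ← best
The minimum is 88.
One optimal route: D → Q → F → S → A → N → D (or its reverse).

Shortest round trip = 88 miles.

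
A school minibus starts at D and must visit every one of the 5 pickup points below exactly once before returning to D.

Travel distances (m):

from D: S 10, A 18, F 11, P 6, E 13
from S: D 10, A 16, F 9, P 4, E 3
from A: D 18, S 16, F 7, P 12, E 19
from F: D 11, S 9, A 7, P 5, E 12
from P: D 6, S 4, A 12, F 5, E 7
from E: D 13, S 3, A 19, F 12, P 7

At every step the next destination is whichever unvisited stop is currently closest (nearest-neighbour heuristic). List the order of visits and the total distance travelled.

Nearest-neighbour total = 50 m; route D → P → S → E → F → A → D.

From D: distances to unvisited — P=6, S=10, F=11, E=13, A=18. Nearest is P (6).
From P: distances to unvisited — S=4, F=5, E=7, A=12. Nearest is S (4).
From S: distances to unvisited — E=3, F=9, A=16. Nearest is E (3).
From E: distances to unvisited — F=12, A=19. Nearest is F (12).
From F: distances to unvisited — A=7. Nearest is A (7).
Return A→D: 18.
Total = 6 + 4 + 3 + 12 + 7 + 18 = 50.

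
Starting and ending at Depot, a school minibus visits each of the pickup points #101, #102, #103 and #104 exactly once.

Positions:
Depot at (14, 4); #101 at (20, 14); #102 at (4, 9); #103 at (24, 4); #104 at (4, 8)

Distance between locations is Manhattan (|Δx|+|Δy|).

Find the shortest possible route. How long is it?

Depot→#101→#102→#103→#104→Depot: 16+21+25+24+14 = 100
Depot→#101→#102→#104→#103→Depot: 16+21+1+24+10 = 72
Depot→#101→#103→#102→#104→Depot: 16+14+25+1+14 = 70
Depot→#101→#103→#104→#102→Depot: 16+14+24+1+15 = 70
Depot→#101→#104→#102→#103→Depot: 16+22+1+25+10 = 74
Depot→#101→#104→#103→#102→Depot: 16+22+24+25+15 = 102
Depot→#102→#101→#103→#104→Depot: 15+21+14+24+14 = 88
Depot→#102→#101→#104→#103→Depot: 15+21+22+24+10 = 92
Depot→#102→#103→#101→#104→Depot: 15+25+14+22+14 = 90
Depot→#102→#104→#101→#103→Depot: 15+1+22+14+10 = 62
Depot→#103→#101→#102→#104→Depot: 10+14+21+1+14 = 60
Depot→#103→#102→#101→#104→Depot: 10+25+21+22+14 = 92
The minimum is 60.
One optimal route: Depot → #103 → #101 → #102 → #104 → Depot (or its reverse).

60 — the shortest possible round trip.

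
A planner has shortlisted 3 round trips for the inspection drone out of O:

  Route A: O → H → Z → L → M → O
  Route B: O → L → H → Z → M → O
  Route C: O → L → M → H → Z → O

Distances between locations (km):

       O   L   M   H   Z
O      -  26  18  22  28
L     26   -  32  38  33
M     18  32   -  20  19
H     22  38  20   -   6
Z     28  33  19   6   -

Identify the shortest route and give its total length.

Shortest is Route B, total 107 km.

Route A: 22 + 6 + 33 + 32 + 18 = 111
Route B: 26 + 38 + 6 + 19 + 18 = 107
Route C: 26 + 32 + 20 + 6 + 28 = 112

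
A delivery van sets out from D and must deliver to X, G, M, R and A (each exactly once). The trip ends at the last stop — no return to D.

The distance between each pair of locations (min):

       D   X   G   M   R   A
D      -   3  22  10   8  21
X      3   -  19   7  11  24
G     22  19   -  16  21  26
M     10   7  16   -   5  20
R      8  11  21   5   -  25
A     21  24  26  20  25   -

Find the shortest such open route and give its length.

Shortest open route: 61 min.

There are 5! = 120 possible orderings.
D→X→G→M→R→A: 3+19+16+5+25 = 68
D→X→G→M→A→R: 3+19+16+20+25 = 83
D→X→G→R→M→A: 3+19+21+5+20 = 68
D→X→G→R→A→M: 3+19+21+25+20 = 88
D→X→G→A→M→R: 3+19+26+20+5 = 73
D→X→G→A→R→M: 3+19+26+25+5 = 78
D→X→M→G→R→A: 3+7+16+21+25 = 72
D→X→M→G→A→R: 3+7+16+26+25 = 77
D→X→M→R→G→A: 3+7+5+21+26 = 62
D→X→M→R→A→G: 3+7+5+25+26 = 66
D→X→M→A→G→R: 3+7+20+26+21 = 77
D→X→M→A→R→G: 3+7+20+25+21 = 76
D→X→R→G→M→A: 3+11+21+16+20 = 71
D→X→R→G→A→M: 3+11+21+26+20 = 81
… (106 more)
D→X→R→M→G→A: 3+11+5+16+26 = 61  ← best
The minimum is 61.
One shortest path: D → X → R → M → G → A.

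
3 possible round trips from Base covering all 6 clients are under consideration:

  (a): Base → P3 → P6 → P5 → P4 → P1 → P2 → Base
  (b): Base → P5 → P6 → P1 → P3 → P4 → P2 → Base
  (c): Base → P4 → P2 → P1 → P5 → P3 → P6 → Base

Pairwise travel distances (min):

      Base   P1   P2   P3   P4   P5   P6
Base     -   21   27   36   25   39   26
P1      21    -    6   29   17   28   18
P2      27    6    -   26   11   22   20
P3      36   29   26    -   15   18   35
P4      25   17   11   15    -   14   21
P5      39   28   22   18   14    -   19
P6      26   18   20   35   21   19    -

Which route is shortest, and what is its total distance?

(a): 36 + 35 + 19 + 14 + 17 + 6 + 27 = 154
(b): 39 + 19 + 18 + 29 + 15 + 11 + 27 = 158
(c): 25 + 11 + 6 + 28 + 18 + 35 + 26 = 149

149 min — (c) is the shortest.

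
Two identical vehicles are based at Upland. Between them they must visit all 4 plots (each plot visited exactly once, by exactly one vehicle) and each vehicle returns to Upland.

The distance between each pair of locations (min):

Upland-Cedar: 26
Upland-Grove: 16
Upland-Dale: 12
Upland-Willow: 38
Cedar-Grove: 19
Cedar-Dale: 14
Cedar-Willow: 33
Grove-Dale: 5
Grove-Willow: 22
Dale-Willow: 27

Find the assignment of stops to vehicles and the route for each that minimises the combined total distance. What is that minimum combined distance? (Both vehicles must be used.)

Check every non-empty split of the stops between the two vehicles; for each half take its own optimal tour:
  {Cedar} + {Grove, Dale, Willow}: 52 + 77 = 129
  {Grove} + {Cedar, Dale, Willow}: 32 + 97 = 129
  {Cedar, Grove} + {Dale, Willow}: 61 + 77 = 138
  {Dale} + {Cedar, Grove, Willow}: 24 + 97 = 121
  {Cedar, Dale} + {Grove, Willow}: 52 + 76 = 128
  {Grove, Dale} + {Cedar, Willow}: 33 + 97 = 130
  … (7 splits in total)
Best: vehicle 1 Upland → Dale → Upland = 24; vehicle 2 Upland → Cedar → Willow → Grove → Upland = 97; combined 121.

121 min — the smallest possible combined total.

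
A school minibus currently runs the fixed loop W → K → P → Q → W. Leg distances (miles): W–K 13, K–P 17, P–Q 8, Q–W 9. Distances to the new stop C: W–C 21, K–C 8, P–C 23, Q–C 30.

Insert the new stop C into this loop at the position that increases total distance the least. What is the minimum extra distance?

Adding 14 miles by placing C on the K–P leg.

Insertion cost between consecutive stops i–j is d(i,C) + d(C,j) − d(i,j):
  between W and K: 21 + 8 − 13 = 16
  between K and P: 8 + 23 − 17 = 14
  between P and Q: 23 + 30 − 8 = 45
  between Q and W: 30 + 21 − 9 = 42
Cheapest insertion is between K and P, adding 14.
New total = 47 + 14 = 61.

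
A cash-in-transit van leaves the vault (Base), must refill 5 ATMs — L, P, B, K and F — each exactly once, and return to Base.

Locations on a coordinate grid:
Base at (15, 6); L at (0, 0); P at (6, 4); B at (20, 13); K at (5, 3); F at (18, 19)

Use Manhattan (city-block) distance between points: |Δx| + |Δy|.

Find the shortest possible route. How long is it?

Base-L-P-B-K-F-Base: 21+10+23+25+29+16 = 124
Base-L-P-B-F-K-Base: 21+10+23+8+29+13 = 104
Base-L-P-K-B-F-Base: 21+10+2+25+8+16 = 82
Base-L-P-K-F-B-Base: 21+10+2+29+8+12 = 82
Base-L-P-F-B-K-Base: 21+10+27+8+25+13 = 104
Base-L-P-F-K-B-Base: 21+10+27+29+25+12 = 124
Base-L-B-P-K-F-Base: 21+33+23+2+29+16 = 124
Base-L-B-P-F-K-Base: 21+33+23+27+29+13 = 146
Base-L-B-K-P-F-Base: 21+33+25+2+27+16 = 124
Base-L-B-K-F-P-Base: 21+33+25+29+27+11 = 146
Base-L-B-F-P-K-Base: 21+33+8+27+2+13 = 104
Base-L-B-F-K-P-Base: 21+33+8+29+2+11 = 104
Base-L-K-P-B-F-Base: 21+8+2+23+8+16 = 78
Base-L-K-P-F-B-Base: 21+8+2+27+8+12 = 78
… (46 more)
The minimum is 78.
One optimal route: Base → L → K → P → B → F → Base (or its reverse).

Shortest round trip = 78.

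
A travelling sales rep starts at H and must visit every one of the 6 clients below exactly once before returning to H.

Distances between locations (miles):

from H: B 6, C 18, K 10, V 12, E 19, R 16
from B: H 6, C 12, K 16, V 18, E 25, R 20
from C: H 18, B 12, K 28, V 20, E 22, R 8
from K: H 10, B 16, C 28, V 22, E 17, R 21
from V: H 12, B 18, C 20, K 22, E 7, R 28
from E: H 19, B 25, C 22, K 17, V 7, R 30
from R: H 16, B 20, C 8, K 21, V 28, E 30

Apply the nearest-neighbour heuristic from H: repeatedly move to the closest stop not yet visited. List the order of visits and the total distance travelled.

Nearest-neighbour total = 83 miles; route H → B → C → R → K → E → V → H.

H → [B:6 / K:10 / V:12 / R:16 / C:18 / E:19] → B (6)
B → [C:12 / K:16 / V:18 / R:20 / E:25] → C (12)
C → [R:8 / V:20 / E:22 / K:28] → R (8)
R → [K:21 / V:28 / E:30] → K (21)
K → [E:17 / V:22] → E (17)
E → [V:7] → V (7)
Return V→H: 12.
Total = 6 + 12 + 8 + 21 + 17 + 7 + 12 = 83.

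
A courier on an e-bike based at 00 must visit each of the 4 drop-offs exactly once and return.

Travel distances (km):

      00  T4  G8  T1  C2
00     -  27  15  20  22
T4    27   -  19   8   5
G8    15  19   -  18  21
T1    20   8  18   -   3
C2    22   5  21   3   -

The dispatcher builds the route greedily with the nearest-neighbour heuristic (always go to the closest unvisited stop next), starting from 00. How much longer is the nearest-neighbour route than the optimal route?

00: G8=15, T1=20, C2=22, T4=27 ⇒ G8
G8: T1=18, T4=19, C2=21 ⇒ T1
T1: C2=3, T4=8 ⇒ C2
C2: T4=5 ⇒ T4
NN route 00 → G8 → T1 → C2 → T4 → 00 costs 68.
Optimal: 00 → G8 → T4 → C2 → T1 → 00 costs 62 (by enumerating all 12 distinct tours).
Excess = 68 − 62 = 6.

The nearest-neighbour route is 6 km longer than optimal.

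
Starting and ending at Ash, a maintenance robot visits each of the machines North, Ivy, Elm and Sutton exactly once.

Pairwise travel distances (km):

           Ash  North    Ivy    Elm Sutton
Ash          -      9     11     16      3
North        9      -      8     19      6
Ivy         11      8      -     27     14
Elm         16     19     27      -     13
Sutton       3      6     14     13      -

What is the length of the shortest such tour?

Minimum total distance: 54 km.

Ash-North-Ivy-Elm-Sutton-Ash: 9+8+27+13+3 = 60
Ash-North-Ivy-Sutton-Elm-Ash: 9+8+14+13+16 = 60
Ash-North-Elm-Ivy-Sutton-Ash: 9+19+27+14+3 = 72
Ash-North-Elm-Sutton-Ivy-Ash: 9+19+13+14+11 = 66
Ash-North-Sutton-Ivy-Elm-Ash: 9+6+14+27+16 = 72
Ash-North-Sutton-Elm-Ivy-Ash: 9+6+13+27+11 = 66
Ash-Ivy-North-Elm-Sutton-Ash: 11+8+19+13+3 = 54
Ash-Ivy-North-Sutton-Elm-Ash: 11+8+6+13+16 = 54
Ash-Ivy-Elm-North-Sutton-Ash: 11+27+19+6+3 = 66
Ash-Ivy-Sutton-North-Elm-Ash: 11+14+6+19+16 = 66
Ash-Elm-North-Ivy-Sutton-Ash: 16+19+8+14+3 = 60
Ash-Elm-Ivy-North-Sutton-Ash: 16+27+8+6+3 = 60
The minimum is 54.
One optimal route: Ash → Ivy → North → Elm → Sutton → Ash (or its reverse).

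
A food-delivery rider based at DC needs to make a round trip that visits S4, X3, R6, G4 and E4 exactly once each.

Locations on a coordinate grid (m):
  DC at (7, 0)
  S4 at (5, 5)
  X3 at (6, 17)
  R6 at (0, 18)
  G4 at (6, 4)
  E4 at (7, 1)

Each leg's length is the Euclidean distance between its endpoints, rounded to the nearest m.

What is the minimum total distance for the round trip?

DC→S4→X3→R6→G4→E4→DC: 5+12+6+15+3+1 = 42
DC→S4→X3→R6→E4→G4→DC: 5+12+6+18+3+4 = 48
DC→S4→X3→G4→R6→E4→DC: 5+12+13+15+18+1 = 64
DC→S4→X3→G4→E4→R6→DC: 5+12+13+3+18+19 = 70
DC→S4→X3→E4→R6→G4→DC: 5+12+16+18+15+4 = 70
DC→S4→X3→E4→G4→R6→DC: 5+12+16+3+15+19 = 70
DC→S4→R6→X3→G4→E4→DC: 5+14+6+13+3+1 = 42
DC→S4→R6→X3→E4→G4→DC: 5+14+6+16+3+4 = 48
DC→S4→R6→G4→X3→E4→DC: 5+14+15+13+16+1 = 64
DC→S4→R6→G4→E4→X3→DC: 5+14+15+3+16+17 = 70
DC→S4→R6→E4→X3→G4→DC: 5+14+18+16+13+4 = 70
DC→S4→R6→E4→G4→X3→DC: 5+14+18+3+13+17 = 70
DC→S4→G4→X3→R6→E4→DC: 5+1+13+6+18+1 = 44
DC→S4→G4→X3→E4→R6→DC: 5+1+13+16+18+19 = 72
… (46 more)
The minimum is 42.
One optimal route: DC → S4 → X3 → R6 → G4 → E4 → DC (or its reverse).

Minimum total distance: 42 m.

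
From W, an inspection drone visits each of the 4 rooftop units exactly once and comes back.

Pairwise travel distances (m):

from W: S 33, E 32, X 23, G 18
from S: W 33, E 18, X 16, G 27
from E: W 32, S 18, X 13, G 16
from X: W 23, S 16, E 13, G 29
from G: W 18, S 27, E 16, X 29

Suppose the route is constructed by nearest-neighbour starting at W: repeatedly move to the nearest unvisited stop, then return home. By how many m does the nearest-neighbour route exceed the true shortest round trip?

The nearest-neighbour route is 5 m longer than optimal.

From W: G=18, X=23, E=32, S=33 → choose G (18).
From G: E=16, S=27, X=29 → choose E (16).
From E: X=13, S=18 → choose X (13).
From X: S=16 → choose S (16).
NN route W → G → E → X → S → W costs 96.
Optimal: W → X → S → E → G → W costs 91 (by enumerating all 12 distinct tours).
Excess = 96 − 91 = 5.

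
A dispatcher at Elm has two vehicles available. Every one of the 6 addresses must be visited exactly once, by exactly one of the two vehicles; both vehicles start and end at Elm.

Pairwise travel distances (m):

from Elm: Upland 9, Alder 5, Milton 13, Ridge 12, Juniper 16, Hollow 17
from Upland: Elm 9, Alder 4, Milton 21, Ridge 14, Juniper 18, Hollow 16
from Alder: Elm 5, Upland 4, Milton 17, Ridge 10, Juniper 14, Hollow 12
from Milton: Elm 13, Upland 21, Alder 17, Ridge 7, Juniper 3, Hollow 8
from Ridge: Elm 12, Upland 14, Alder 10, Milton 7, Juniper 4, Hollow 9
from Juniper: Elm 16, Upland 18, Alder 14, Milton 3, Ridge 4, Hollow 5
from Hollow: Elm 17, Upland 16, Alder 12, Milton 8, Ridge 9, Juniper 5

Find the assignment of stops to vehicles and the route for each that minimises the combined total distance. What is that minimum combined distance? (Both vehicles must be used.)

Minimum combined distance: 60 m.

Check every non-empty split of the stops between the two vehicles; for each half take its own optimal tour:
  {Upland} + {Alder, Milton, Ridge, Juniper, Hollow}: 18 + 44 = 62
  {Alder} + {Upland, Milton, Ridge, Juniper, Hollow}: 10 + 52 = 62
  {Upland, Alder} + {Milton, Ridge, Juniper, Hollow}: 18 + 42 = 60
  {Milton} + {Upland, Alder, Ridge, Juniper, Hollow}: 26 + 46 = 72
  {Upland, Milton} + {Alder, Ridge, Juniper, Hollow}: 43 + 38 = 81
  {Alder, Milton} + {Upland, Ridge, Juniper, Hollow}: 35 + 46 = 81
  … (31 splits in total)
Best: vehicle 1 Elm → Upland → Alder → Elm = 18; vehicle 2 Elm → Milton → Juniper → Hollow → Ridge → Elm = 42; combined 60.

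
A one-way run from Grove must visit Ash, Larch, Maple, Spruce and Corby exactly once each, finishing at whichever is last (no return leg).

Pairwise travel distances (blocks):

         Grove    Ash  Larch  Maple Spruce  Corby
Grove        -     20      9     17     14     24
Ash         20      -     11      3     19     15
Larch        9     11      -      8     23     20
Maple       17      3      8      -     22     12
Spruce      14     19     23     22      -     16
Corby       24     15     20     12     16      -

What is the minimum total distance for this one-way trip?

Shortest open route: 51 blocks.

There are 5! = 120 possible orderings.
Grove→Ash→Larch→Maple→Spruce→Corby: 20+11+8+22+16 = 77
Grove→Ash→Larch→Maple→Corby→Spruce: 20+11+8+12+16 = 67
Grove→Ash→Larch→Spruce→Maple→Corby: 20+11+23+22+12 = 88
Grove→Ash→Larch→Spruce→Corby→Maple: 20+11+23+16+12 = 82
Grove→Ash→Larch→Corby→Maple→Spruce: 20+11+20+12+22 = 85
Grove→Ash→Larch→Corby→Spruce→Maple: 20+11+20+16+22 = 89
Grove→Ash→Maple→Larch→Spruce→Corby: 20+3+8+23+16 = 70
Grove→Ash→Maple→Larch→Corby→Spruce: 20+3+8+20+16 = 67
Grove→Ash→Maple→Spruce→Larch→Corby: 20+3+22+23+20 = 88
Grove→Ash→Maple→Spruce→Corby→Larch: 20+3+22+16+20 = 81
Grove→Ash→Maple→Corby→Larch→Spruce: 20+3+12+20+23 = 78
Grove→Ash→Maple→Corby→Spruce→Larch: 20+3+12+16+23 = 74
Grove→Ash→Spruce→Larch→Maple→Corby: 20+19+23+8+12 = 82
Grove→Ash→Spruce→Larch→Corby→Maple: 20+19+23+20+12 = 94
… (106 more)
Grove→Larch→Ash→Maple→Corby→Spruce: 9+11+3+12+16 = 51  ← best
The minimum is 51.
One shortest path: Grove → Larch → Ash → Maple → Corby → Spruce.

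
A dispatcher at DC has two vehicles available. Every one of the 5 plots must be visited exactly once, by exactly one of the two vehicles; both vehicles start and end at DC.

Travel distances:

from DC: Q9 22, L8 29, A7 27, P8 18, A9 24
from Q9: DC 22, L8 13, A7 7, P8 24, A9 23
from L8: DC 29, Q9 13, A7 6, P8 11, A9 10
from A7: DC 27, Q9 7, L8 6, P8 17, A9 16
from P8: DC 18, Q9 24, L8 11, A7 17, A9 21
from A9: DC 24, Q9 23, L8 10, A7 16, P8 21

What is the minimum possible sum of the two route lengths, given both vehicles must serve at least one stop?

Check every non-empty split of the stops between the two vehicles; for each half take its own optimal tour:
  {Q9} + {L8, A7, P8, A9}: 44 + 75 = 119
  {L8} + {Q9, A7, P8, A9}: 58 + 84 = 142
  {Q9, L8} + {A7, P8, A9}: 64 + 75 = 139
  {A7} + {Q9, L8, P8, A9}: 54 + 84 = 138
  {Q9, A7} + {L8, P8, A9}: 56 + 63 = 119
  {L8, A7} + {Q9, P8, A9}: 62 + 84 = 146
  … (15 splits in total)
  {P8} + {Q9, L8, A7, A9}: 36 + 69 = 105  ← best
Best: vehicle 1 DC → P8 → DC = 36; vehicle 2 DC → Q9 → A7 → L8 → A9 → DC = 69; combined 105.

Minimum combined distance: 105.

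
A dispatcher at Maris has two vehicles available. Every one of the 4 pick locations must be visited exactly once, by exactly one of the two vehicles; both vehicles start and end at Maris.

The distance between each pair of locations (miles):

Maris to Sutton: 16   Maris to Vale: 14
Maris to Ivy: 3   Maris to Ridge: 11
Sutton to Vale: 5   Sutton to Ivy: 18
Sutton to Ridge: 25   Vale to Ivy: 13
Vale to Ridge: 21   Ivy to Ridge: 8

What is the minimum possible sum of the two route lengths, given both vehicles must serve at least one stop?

Minimum combined distance: 57 miles.

Try each way of splitting the stops between the two vehicles (each non-empty) and, for each split, find the best tour for each vehicle:
  {Sutton} + {Vale, Ivy, Ridge}: 32 + 46 = 78
  {Vale} + {Sutton, Ivy, Ridge}: 28 + 52 = 80
  {Sutton, Vale} + {Ivy, Ridge}: 35 + 22 = 57
  {Ivy} + {Sutton, Vale, Ridge}: 6 + 53 = 59
  {Sutton, Ivy} + {Vale, Ridge}: 37 + 46 = 83
  {Vale, Ivy} + {Sutton, Ridge}: 30 + 52 = 82
  … (7 splits in total)
Best: vehicle 1 Maris → Sutton → Vale → Maris = 35; vehicle 2 Maris → Ivy → Ridge → Maris = 22; combined 57.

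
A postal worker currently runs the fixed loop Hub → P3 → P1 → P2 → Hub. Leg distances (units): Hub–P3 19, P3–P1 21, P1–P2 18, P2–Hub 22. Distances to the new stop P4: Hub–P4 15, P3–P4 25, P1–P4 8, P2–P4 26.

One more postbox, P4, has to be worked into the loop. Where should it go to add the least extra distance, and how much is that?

Adding 12 by placing P4 on the P3–P1 leg.

Insertion cost between consecutive stops i–j is d(i,P4) + d(P4,j) − d(i,j):
  between Hub and P3: 15 + 25 − 19 = 21
  between P3 and P1: 25 + 8 − 21 = 12
  between P1 and P2: 8 + 26 − 18 = 16
  between P2 and Hub: 26 + 15 − 22 = 19
Cheapest insertion is between P3 and P1, adding 12.
New total = 80 + 12 = 92.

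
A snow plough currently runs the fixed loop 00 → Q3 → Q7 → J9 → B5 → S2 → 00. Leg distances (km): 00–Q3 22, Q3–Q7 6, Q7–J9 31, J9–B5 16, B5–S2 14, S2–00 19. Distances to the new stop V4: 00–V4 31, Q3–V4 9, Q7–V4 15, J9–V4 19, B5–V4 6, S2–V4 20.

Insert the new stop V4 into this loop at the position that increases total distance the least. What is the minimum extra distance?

Insertion cost between consecutive stops i–j is d(i,V4) + d(V4,j) − d(i,j):
  between 00 and Q3: 31 + 9 − 22 = 18
  between Q3 and Q7: 9 + 15 − 6 = 18
  between Q7 and J9: 15 + 19 − 31 = 3
  between J9 and B5: 19 + 6 − 16 = 9
  between B5 and S2: 6 + 20 − 14 = 12
  between S2 and 00: 20 + 31 − 19 = 32
Cheapest insertion is between Q7 and J9, adding 3.
New total = 108 + 3 = 111.

Adding 3 km by placing V4 on the Q7–J9 leg.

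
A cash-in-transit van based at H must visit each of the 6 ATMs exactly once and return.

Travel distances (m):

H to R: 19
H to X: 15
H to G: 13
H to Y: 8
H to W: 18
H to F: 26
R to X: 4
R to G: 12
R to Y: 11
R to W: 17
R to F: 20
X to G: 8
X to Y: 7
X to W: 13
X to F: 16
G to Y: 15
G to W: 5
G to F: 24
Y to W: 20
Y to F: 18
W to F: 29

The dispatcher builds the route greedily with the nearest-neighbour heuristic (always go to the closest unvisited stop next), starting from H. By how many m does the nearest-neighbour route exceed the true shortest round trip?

The nearest-neighbour route is 10 m longer than optimal.

H: Y=8, G=13, X=15, W=18, R=19, F=26 ⇒ Y
Y: X=7, R=11, G=15, F=18, W=20 ⇒ X
X: R=4, G=8, W=13, F=16 ⇒ R
R: G=12, W=17, F=20 ⇒ G
G: W=5, F=24 ⇒ W
W: F=29 ⇒ F
NN route H → Y → X → R → G → W → F → H costs 91.
Optimal: H → G → W → R → X → F → Y → H costs 81 (by enumerating all 360 distinct tours).
Excess = 91 − 81 = 10.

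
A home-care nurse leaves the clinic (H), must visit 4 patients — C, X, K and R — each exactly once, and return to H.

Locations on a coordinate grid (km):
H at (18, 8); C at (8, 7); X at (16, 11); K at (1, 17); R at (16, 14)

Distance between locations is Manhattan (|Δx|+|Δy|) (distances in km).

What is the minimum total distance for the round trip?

With 4 stops there are 4!/2 = 12 distinct round trips (a route and its reverse cost the same).
H→C→X→K→R→H: 11+12+21+18+8 = 70
H→C→X→R→K→H: 11+12+3+18+26 = 70
H→C→K→X→R→H: 11+17+21+3+8 = 60
H→C→K→R→X→H: 11+17+18+3+5 = 54
H→C→R→X→K→H: 11+15+3+21+26 = 76
H→C→R→K→X→H: 11+15+18+21+5 = 70
H→X→C→K→R→H: 5+12+17+18+8 = 60
H→X→C→R→K→H: 5+12+15+18+26 = 76
H→X→K→C→R→H: 5+21+17+15+8 = 66
H→X→R→C→K→H: 5+3+15+17+26 = 66
H→K→C→X→R→H: 26+17+12+3+8 = 66
H→K→X→C→R→H: 26+21+12+15+8 = 82
The minimum is 54.
One optimal route: H → C → K → R → X → H (or its reverse).

54 km — the shortest possible round trip.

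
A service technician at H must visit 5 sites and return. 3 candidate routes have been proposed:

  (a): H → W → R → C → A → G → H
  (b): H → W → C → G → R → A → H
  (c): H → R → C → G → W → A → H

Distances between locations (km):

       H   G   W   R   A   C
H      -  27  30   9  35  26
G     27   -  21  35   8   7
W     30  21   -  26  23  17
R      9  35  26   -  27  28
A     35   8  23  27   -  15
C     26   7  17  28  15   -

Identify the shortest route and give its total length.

Shortest is (c), total 123 km.

(a): 30 + 26 + 28 + 15 + 8 + 27 = 134
(b): 30 + 17 + 7 + 35 + 27 + 35 = 151
(c): 9 + 28 + 7 + 21 + 23 + 35 = 123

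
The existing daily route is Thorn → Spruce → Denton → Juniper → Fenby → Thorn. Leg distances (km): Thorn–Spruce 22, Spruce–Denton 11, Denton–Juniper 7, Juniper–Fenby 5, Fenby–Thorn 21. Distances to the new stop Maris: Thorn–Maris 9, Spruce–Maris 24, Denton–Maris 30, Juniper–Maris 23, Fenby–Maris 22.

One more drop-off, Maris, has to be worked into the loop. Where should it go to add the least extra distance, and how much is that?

Minimum extra distance: 10 km, inserting Maris between Fenby and Thorn.

Insertion cost between consecutive stops i–j is d(i,Maris) + d(Maris,j) − d(i,j):
  between Thorn and Spruce: 9 + 24 − 22 = 11
  between Spruce and Denton: 24 + 30 − 11 = 43
  between Denton and Juniper: 30 + 23 − 7 = 46
  between Juniper and Fenby: 23 + 22 − 5 = 40
  between Fenby and Thorn: 22 + 9 − 21 = 10
Cheapest insertion is between Fenby and Thorn, adding 10.
New total = 66 + 10 = 76.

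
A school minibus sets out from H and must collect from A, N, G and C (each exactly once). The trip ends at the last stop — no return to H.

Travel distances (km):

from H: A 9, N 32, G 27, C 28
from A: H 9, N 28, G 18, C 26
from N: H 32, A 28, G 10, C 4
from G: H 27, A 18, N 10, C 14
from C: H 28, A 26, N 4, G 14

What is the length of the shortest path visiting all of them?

Shortest open route: 41 km.

There are 4! = 24 possible orderings.
H→A→N→G→C: 9+28+10+14 = 61
H→A→N→C→G: 9+28+4+14 = 55
H→A→G→N→C: 9+18+10+4 = 41
H→A→G→C→N: 9+18+14+4 = 45
H→A→C→N→G: 9+26+4+10 = 49
H→A→C→G→N: 9+26+14+10 = 59
H→N→A→G→C: 32+28+18+14 = 92
H→N→A→C→G: 32+28+26+14 = 100
H→N→G→A→C: 32+10+18+26 = 86
H→N→G→C→A: 32+10+14+26 = 82
H→N→C→A→G: 32+4+26+18 = 80
H→N→C→G→A: 32+4+14+18 = 68
H→G→A→N→C: 27+18+28+4 = 77
H→G→A→C→N: 27+18+26+4 = 75
… (10 more)
The minimum is 41.
One shortest path: H → A → G → N → C.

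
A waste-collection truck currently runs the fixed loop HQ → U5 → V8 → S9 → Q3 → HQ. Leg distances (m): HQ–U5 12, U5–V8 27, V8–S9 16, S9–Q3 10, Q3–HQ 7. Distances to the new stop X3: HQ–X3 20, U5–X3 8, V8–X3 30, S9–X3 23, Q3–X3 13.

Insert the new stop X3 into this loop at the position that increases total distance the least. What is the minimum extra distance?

Adding 11 m by placing X3 on the U5–V8 leg.

Insertion cost between consecutive stops i–j is d(i,X3) + d(X3,j) − d(i,j):
  between HQ and U5: 20 + 8 − 12 = 16
  between U5 and V8: 8 + 30 − 27 = 11
  between V8 and S9: 30 + 23 − 16 = 37
  between S9 and Q3: 23 + 13 − 10 = 26
  between Q3 and HQ: 13 + 20 − 7 = 26
Cheapest insertion is between U5 and V8, adding 11.
New total = 72 + 11 = 83.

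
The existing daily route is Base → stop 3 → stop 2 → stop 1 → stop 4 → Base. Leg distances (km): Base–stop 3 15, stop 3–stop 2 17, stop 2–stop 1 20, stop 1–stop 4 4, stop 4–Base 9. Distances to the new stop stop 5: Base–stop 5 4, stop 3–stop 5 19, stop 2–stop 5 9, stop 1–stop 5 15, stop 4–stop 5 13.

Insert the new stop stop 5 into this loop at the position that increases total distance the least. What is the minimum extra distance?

Insertion cost between consecutive stops i–j is d(i,stop 5) + d(stop 5,j) − d(i,j):
  between Base and stop 3: 4 + 19 − 15 = 8
  between stop 3 and stop 2: 19 + 9 − 17 = 11
  between stop 2 and stop 1: 9 + 15 − 20 = 4
  between stop 1 and stop 4: 15 + 13 − 4 = 24
  between stop 4 and Base: 13 + 4 − 9 = 8
Cheapest insertion is between stop 2 and stop 1, adding 4.
New total = 65 + 4 = 69.

Minimum extra distance: 4 km, inserting stop 5 between stop 2 and stop 1.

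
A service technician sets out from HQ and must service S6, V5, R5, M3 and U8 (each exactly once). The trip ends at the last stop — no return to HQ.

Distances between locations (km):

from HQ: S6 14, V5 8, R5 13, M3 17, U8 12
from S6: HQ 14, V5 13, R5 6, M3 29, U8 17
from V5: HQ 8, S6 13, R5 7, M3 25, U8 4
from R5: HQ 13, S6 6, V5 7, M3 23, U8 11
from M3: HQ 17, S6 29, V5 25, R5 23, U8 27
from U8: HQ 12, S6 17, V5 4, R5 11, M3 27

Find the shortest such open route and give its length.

58 km — the minimum one-way total.

There are 5! = 120 possible orderings.
HQ - S6 - V5 - R5 - M3 - U8: 14+13+7+23+27 = 84
HQ - S6 - V5 - R5 - U8 - M3: 14+13+7+11+27 = 72
HQ - S6 - V5 - M3 - R5 - U8: 14+13+25+23+11 = 86
HQ - S6 - V5 - M3 - U8 - R5: 14+13+25+27+11 = 90
HQ - S6 - V5 - U8 - R5 - M3: 14+13+4+11+23 = 65
HQ - S6 - V5 - U8 - M3 - R5: 14+13+4+27+23 = 81
HQ - S6 - R5 - V5 - M3 - U8: 14+6+7+25+27 = 79
HQ - S6 - R5 - V5 - U8 - M3: 14+6+7+4+27 = 58
HQ - S6 - R5 - M3 - V5 - U8: 14+6+23+25+4 = 72
HQ - S6 - R5 - M3 - U8 - V5: 14+6+23+27+4 = 74
HQ - S6 - R5 - U8 - V5 - M3: 14+6+11+4+25 = 60
HQ - S6 - R5 - U8 - M3 - V5: 14+6+11+27+25 = 83
HQ - S6 - M3 - V5 - R5 - U8: 14+29+25+7+11 = 86
HQ - S6 - M3 - V5 - U8 - R5: 14+29+25+4+11 = 83
… (106 more)
The minimum is 58.
One shortest path: HQ → S6 → R5 → V5 → U8 → M3.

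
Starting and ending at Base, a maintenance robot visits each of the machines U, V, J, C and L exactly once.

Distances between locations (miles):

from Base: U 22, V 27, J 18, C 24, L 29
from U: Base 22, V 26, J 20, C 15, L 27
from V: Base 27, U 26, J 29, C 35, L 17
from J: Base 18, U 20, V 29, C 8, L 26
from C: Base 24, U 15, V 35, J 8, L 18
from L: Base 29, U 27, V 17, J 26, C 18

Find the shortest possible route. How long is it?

109 miles — the shortest possible round trip.

With 5 stops there are 5!/2 = 60 distinct round trips (a route and its reverse cost the same).
Base-U-V-J-C-L-Base: 22+26+29+8+18+29 = 132
Base-U-V-J-L-C-Base: 22+26+29+26+18+24 = 145
Base-U-V-C-J-L-Base: 22+26+35+8+26+29 = 146
Base-U-V-C-L-J-Base: 22+26+35+18+26+18 = 145
Base-U-V-L-J-C-Base: 22+26+17+26+8+24 = 123
Base-U-V-L-C-J-Base: 22+26+17+18+8+18 = 109
Base-U-J-V-C-L-Base: 22+20+29+35+18+29 = 153
Base-U-J-V-L-C-Base: 22+20+29+17+18+24 = 130
Base-U-J-C-V-L-Base: 22+20+8+35+17+29 = 131
Base-U-J-C-L-V-Base: 22+20+8+18+17+27 = 112
Base-U-J-L-V-C-Base: 22+20+26+17+35+24 = 144
Base-U-J-L-C-V-Base: 22+20+26+18+35+27 = 148
Base-U-C-V-J-L-Base: 22+15+35+29+26+29 = 156
Base-U-C-V-L-J-Base: 22+15+35+17+26+18 = 133
… (46 more)
The minimum is 109.
One optimal route: Base → U → V → L → C → J → Base (or its reverse).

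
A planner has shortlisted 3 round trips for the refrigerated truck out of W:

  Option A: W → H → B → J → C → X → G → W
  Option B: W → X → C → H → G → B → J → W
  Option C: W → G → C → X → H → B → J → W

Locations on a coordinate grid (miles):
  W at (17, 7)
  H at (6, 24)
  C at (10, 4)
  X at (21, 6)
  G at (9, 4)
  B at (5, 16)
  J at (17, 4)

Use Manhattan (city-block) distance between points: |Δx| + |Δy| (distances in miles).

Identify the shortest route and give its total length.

94 miles — Option C is the shortest.

Option A: 28 + 9 + 24 + 7 + 13 + 14 + 11 = 106
Option B: 5 + 13 + 24 + 23 + 16 + 24 + 3 = 108
Option C: 11 + 1 + 13 + 33 + 9 + 24 + 3 = 94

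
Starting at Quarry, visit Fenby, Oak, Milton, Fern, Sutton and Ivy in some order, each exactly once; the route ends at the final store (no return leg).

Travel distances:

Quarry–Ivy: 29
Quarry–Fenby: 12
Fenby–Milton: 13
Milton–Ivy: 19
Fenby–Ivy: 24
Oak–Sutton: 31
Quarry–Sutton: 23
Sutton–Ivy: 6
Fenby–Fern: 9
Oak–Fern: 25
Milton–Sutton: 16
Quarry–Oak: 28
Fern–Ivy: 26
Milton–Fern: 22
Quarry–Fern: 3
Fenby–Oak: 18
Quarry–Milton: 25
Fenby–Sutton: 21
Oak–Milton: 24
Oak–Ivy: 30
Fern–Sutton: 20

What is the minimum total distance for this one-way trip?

There are 6! = 720 possible orderings.
Quarry → Fenby → Oak → Milton → Fern → Sutton → Ivy: 12+18+24+22+20+6 = 102
Quarry → Fenby → Oak → Milton → Fern → Ivy → Sutton: 12+18+24+22+26+6 = 108
Quarry → Fenby → Oak → Milton → Sutton → Fern → Ivy: 12+18+24+16+20+26 = 116
Quarry → Fenby → Oak → Milton → Sutton → Ivy → Fern: 12+18+24+16+6+26 = 102
Quarry → Fenby → Oak → Milton → Ivy → Fern → Sutton: 12+18+24+19+26+20 = 119
Quarry → Fenby → Oak → Milton → Ivy → Sutton → Fern: 12+18+24+19+6+20 = 99
Quarry → Fenby → Oak → Fern → Milton → Sutton → Ivy: 12+18+25+22+16+6 = 99
Quarry → Fenby → Oak → Fern → Milton → Ivy → Sutton: 12+18+25+22+19+6 = 102
… (712 more)
Quarry → Fern → Fenby → Oak → Milton → Sutton → Ivy: 3+9+18+24+16+6 = 76  ← best
The minimum is 76.
One shortest path: Quarry → Fern → Fenby → Oak → Milton → Sutton → Ivy.

Minimum one-way distance = 76.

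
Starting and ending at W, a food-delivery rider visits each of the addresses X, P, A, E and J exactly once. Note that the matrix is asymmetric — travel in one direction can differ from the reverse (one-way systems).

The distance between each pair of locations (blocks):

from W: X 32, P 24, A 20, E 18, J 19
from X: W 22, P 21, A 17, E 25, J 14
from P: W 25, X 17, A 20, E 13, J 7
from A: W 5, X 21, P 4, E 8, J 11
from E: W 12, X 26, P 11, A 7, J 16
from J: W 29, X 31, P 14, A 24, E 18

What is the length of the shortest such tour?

W→X→P→A→E→J→W: 32+21+20+8+16+29 = 126
W→X→P→A→J→E→W: 32+21+20+11+18+12 = 114
W→X→P→E→A→J→W: 32+21+13+7+11+29 = 113
W→X→P→E→J→A→W: 32+21+13+16+24+5 = 111
W→X→P→J→A→E→W: 32+21+7+24+8+12 = 104
W→X→P→J→E→A→W: 32+21+7+18+7+5 = 90
W→X→A→P→E→J→W: 32+17+4+13+16+29 = 111
W→X→A→P→J→E→W: 32+17+4+7+18+12 = 90
W→X→A→E→P→J→W: 32+17+8+11+7+29 = 104
W→X→A→E→J→P→W: 32+17+8+16+14+25 = 112
W→X→A→J→P→E→W: 32+17+11+14+13+12 = 99
W→X→A→J→E→P→W: 32+17+11+18+11+25 = 114
W→X→E→P→A→J→W: 32+25+11+20+11+29 = 128
W→X→E→P→J→A→W: 32+25+11+7+24+5 = 104
… (106 more)
W→X→J→P→E→A→W: 32+14+14+13+7+5 = 85  ← best
The minimum is 85.
One optimal route: W → X → J → P → E → A → W.

85 blocks — the shortest possible round trip.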